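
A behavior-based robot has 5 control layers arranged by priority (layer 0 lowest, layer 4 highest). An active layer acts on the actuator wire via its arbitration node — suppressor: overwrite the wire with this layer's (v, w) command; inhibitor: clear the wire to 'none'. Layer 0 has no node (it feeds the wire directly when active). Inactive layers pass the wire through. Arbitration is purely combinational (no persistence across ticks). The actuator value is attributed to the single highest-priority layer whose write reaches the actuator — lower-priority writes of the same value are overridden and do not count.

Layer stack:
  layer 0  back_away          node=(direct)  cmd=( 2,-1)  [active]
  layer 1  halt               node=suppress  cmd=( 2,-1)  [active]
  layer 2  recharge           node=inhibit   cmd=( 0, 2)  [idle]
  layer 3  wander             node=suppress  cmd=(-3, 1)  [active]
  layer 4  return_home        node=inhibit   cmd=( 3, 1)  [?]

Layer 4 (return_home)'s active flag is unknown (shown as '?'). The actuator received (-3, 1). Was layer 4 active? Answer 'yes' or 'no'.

no

If layer 4 is active=yes:
  actuator would be none
If layer 4 is active=no:
  actuator would be (-3, 1)
Observed (-3, 1), so layer 4 was idle.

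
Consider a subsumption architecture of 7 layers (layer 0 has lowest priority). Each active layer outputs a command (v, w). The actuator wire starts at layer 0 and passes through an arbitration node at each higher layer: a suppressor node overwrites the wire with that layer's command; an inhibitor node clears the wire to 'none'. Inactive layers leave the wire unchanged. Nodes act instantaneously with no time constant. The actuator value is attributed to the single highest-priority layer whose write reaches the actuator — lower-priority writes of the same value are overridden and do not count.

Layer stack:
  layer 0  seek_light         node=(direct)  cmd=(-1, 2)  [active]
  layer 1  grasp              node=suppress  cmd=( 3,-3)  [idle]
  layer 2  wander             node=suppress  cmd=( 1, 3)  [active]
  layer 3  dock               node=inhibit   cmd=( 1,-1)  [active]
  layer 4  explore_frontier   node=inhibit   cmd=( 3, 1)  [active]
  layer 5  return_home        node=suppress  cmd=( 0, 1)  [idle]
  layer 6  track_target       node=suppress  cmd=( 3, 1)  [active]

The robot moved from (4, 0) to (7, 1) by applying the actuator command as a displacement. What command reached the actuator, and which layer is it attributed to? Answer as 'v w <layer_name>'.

displacement = (7, 1) − (4, 0) = (3, 1)
layer 0 (seek_light) active — direct: (-1, 2)
layer 1 (grasp) idle — unchanged: (-1, 2)
layer 2 (wander) active — suppresses: (1, 3)
layer 3 (dock) active — inhibits: none
layer 4 (explore_frontier) active — inhibits: none
layer 5 (return_home) idle — unchanged: none
layer 6 (track_target) active — suppresses: (3, 1)
→ actuator (3, 1) — from layer 6 (track_target)

3 1 track_target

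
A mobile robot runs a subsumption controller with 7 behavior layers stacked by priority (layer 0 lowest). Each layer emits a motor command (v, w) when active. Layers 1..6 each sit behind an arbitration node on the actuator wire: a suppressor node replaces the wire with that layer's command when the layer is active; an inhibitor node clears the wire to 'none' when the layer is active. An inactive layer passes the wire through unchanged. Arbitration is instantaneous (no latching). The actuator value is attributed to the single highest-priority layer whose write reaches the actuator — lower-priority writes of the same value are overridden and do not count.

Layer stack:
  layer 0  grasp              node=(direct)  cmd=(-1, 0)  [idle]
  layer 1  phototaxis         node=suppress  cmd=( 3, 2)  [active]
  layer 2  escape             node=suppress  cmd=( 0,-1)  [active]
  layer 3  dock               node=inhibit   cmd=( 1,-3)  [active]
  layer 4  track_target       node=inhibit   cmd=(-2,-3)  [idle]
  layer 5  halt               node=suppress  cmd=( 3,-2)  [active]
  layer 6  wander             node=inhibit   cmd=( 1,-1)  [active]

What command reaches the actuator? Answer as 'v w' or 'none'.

[0] grasp off; wire := none
[1] phototaxis on (suppress); wire := (3, 2)
[2] escape on (suppress); wire := (0, -1)
[3] dock on (inhibit); wire := none
[4] track_target off; pass none
[5] halt on (suppress); wire := (3, -2)
[6] wander on (inhibit); wire := none
output none

none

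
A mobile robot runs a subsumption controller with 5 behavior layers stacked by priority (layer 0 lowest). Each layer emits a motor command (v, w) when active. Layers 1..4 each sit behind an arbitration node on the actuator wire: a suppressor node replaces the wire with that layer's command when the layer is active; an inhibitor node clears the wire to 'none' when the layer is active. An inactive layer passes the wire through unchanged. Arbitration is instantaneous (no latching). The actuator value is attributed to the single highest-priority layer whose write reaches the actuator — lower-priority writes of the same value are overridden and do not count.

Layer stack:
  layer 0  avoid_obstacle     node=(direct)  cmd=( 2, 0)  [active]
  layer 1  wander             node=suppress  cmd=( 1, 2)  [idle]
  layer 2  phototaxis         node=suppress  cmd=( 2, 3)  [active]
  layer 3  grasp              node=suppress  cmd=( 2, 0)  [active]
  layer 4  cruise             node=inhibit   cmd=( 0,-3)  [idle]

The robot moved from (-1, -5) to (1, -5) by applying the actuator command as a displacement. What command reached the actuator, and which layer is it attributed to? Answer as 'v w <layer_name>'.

displacement = (1, -5) − (-1, -5) = (2, 0)
L0 avoid_obstacle: active, feeds wire = (2, 0)
L1 wander: idle → wire stays (2, 0)
L2 phototaxis: active, suppressor → wire = (2, 3)
L3 grasp: active, suppressor → wire = (2, 0)
L4 cruise: idle → wire stays (2, 0)
actuator = (2, 0) — from layer 3 (grasp)

2 0 grasp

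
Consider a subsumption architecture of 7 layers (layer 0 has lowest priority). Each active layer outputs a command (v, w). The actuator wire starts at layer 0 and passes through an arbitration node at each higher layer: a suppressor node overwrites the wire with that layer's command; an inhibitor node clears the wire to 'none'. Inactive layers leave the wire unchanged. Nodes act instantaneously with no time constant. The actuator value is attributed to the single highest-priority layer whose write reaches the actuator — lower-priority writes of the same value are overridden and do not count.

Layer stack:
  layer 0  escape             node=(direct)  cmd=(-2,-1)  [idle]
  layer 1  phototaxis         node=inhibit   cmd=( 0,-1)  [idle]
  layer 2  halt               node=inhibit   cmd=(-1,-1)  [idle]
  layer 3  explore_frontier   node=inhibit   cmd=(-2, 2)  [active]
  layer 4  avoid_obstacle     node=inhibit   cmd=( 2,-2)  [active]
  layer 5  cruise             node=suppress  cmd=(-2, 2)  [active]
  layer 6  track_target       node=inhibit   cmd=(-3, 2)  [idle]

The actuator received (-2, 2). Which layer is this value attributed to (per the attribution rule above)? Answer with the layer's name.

layer 0 (escape) idle — none
layer 1 (phototaxis) idle — unchanged: none
layer 2 (halt) idle — unchanged: none
layer 3 (explore_frontier) active — inhibits: none
layer 4 (avoid_obstacle) active — inhibits: none
layer 5 (cruise) active — suppresses: (-2, 2)
layer 6 (track_target) idle — unchanged: (-2, 2)
→ actuator (-2, 2)
last writer: layer 5 = cruise

cruise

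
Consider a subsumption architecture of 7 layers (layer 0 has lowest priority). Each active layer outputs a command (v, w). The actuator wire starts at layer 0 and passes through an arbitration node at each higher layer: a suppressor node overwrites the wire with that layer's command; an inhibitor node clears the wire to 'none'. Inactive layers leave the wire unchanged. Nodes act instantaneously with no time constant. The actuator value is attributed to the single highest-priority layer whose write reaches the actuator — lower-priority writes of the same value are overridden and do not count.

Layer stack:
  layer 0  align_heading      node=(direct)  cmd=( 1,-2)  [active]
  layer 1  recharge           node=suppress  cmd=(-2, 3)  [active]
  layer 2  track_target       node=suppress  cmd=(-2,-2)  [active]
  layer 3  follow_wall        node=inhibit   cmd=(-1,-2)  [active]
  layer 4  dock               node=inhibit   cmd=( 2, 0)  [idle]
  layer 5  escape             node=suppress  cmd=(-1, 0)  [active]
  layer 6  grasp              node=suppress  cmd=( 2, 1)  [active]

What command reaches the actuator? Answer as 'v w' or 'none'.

2 1

[0] align_heading on; wire := (1, -2)
[1] recharge on (suppress); wire := (-2, 3)
[2] track_target on (suppress); wire := (-2, -2)
[3] follow_wall on (inhibit); wire := none
[4] dock off; pass none
[5] escape on (suppress); wire := (-1, 0)
[6] grasp on (suppress); wire := (2, 1)
output (2, 1)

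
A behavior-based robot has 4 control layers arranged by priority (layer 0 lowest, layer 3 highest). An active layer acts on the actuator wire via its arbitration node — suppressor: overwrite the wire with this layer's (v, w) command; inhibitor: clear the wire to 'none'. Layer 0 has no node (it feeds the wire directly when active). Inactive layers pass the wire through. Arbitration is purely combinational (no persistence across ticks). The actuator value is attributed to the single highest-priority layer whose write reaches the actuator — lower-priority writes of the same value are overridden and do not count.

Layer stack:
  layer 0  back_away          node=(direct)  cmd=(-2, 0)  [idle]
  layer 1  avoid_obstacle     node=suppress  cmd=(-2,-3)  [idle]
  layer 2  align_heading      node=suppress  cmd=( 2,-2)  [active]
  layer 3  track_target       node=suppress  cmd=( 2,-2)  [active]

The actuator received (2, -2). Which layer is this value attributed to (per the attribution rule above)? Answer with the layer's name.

layer 0 (back_away) idle — none
layer 1 (avoid_obstacle) idle — unchanged: none
layer 2 (align_heading) active — suppresses: (2, -2)
layer 3 (track_target) active — suppresses: (2, -2)
→ actuator (2, -2)
last writer: layer 3 = track_target

track_target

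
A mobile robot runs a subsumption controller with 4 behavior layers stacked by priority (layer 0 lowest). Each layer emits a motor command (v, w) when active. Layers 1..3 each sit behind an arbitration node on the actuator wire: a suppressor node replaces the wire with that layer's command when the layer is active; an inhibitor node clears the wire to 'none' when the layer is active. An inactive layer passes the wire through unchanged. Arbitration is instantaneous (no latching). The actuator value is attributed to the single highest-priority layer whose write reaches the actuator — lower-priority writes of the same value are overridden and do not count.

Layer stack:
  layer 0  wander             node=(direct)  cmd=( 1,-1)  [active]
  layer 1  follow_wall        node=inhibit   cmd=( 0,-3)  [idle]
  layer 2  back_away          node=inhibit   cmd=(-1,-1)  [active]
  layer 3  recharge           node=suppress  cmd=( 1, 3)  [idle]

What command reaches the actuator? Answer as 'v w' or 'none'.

none

L0 wander: active, feeds wire = (1, -1)
L1 follow_wall: idle → wire stays (1, -1)
L2 back_away: active, inhibitor → wire = none
L3 recharge: idle → wire stays none
actuator = none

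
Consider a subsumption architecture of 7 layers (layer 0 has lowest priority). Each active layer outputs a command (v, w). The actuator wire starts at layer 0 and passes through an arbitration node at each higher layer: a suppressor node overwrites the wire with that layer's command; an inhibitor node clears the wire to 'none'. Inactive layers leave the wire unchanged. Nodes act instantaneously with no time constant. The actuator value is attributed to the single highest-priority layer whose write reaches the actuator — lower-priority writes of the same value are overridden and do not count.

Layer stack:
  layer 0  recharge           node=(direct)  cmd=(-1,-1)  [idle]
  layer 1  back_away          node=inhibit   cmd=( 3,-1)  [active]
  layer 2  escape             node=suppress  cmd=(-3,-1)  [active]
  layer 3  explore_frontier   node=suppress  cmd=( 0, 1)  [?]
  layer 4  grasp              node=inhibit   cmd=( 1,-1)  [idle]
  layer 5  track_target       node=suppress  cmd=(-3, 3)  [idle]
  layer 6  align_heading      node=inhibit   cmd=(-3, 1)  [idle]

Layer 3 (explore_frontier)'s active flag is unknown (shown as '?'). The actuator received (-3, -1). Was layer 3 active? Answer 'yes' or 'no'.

If layer 3 is active=yes:
  actuator would be (0, 1)
If layer 3 is active=no:
  actuator would be (-3, -1)
Observed (-3, -1), so layer 3 was idle.

no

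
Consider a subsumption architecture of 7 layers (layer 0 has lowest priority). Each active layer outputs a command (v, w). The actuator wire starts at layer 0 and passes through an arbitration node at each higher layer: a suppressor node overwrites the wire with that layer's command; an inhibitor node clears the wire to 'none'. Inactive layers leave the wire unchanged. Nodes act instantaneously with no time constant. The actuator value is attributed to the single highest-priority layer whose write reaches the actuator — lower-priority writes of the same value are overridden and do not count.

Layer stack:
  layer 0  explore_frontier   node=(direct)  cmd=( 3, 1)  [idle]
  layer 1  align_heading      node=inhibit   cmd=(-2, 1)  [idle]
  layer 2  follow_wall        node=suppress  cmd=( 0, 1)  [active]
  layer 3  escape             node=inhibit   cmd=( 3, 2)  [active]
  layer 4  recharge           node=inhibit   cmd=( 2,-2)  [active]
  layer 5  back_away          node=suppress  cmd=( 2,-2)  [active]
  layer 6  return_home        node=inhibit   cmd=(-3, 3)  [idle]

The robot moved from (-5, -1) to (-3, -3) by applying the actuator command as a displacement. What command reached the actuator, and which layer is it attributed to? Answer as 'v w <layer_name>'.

2 -2 back_away

displacement = (-3, -3) − (-5, -1) = (2, -2)
[0] explore_frontier off; wire := none
[1] align_heading off; pass none
[2] follow_wall on (suppress); wire := (0, 1)
[3] escape on (inhibit); wire := none
[4] recharge on (inhibit); wire := none
[5] back_away on (suppress); wire := (2, -2)
[6] return_home off; pass (2, -2)
output (2, -2) — from layer 5 (back_away)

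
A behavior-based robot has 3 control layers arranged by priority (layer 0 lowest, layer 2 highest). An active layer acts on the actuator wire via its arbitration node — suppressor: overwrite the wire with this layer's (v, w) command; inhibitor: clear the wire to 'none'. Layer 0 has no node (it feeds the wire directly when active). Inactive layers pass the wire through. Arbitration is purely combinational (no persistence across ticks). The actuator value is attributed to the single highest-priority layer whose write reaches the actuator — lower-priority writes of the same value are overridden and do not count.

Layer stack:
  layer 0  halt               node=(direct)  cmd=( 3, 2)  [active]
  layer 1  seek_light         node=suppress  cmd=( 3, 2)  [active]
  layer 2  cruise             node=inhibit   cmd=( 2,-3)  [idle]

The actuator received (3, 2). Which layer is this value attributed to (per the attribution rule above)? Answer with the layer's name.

layer 0 (halt) active — direct: (3, 2)
layer 1 (seek_light) active — suppresses: (3, 2)
layer 2 (cruise) idle — unchanged: (3, 2)
→ actuator (3, 2)
last writer: layer 1 = seek_light

seek_light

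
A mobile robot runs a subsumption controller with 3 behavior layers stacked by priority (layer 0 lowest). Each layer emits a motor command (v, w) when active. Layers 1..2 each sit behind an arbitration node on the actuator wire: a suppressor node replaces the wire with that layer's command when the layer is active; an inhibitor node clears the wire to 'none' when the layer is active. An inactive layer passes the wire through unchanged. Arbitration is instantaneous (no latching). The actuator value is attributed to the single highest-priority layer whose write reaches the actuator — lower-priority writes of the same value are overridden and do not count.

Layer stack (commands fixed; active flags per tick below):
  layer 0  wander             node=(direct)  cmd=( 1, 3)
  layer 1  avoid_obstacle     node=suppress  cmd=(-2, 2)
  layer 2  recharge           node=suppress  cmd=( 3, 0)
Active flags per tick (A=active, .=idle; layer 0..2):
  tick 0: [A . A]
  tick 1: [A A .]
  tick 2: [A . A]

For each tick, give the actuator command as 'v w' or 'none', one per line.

3 0
-2 2
3 0

tick 0:
  [0] wander on; wire := (1, 3)
  [1] avoid_obstacle off; pass (1, 3)
  [2] recharge on (suppress); wire := (3, 0)
  output (3, 0)
tick 1:
  [0] wander on; wire := (1, 3)
  [1] avoid_obstacle on (suppress); wire := (-2, 2)
  [2] recharge off; pass (-2, 2)
  output (-2, 2)
tick 2:
  [0] wander on; wire := (1, 3)
  [1] avoid_obstacle off; pass (1, 3)
  [2] recharge on (suppress); wire := (3, 0)
  output (3, 0)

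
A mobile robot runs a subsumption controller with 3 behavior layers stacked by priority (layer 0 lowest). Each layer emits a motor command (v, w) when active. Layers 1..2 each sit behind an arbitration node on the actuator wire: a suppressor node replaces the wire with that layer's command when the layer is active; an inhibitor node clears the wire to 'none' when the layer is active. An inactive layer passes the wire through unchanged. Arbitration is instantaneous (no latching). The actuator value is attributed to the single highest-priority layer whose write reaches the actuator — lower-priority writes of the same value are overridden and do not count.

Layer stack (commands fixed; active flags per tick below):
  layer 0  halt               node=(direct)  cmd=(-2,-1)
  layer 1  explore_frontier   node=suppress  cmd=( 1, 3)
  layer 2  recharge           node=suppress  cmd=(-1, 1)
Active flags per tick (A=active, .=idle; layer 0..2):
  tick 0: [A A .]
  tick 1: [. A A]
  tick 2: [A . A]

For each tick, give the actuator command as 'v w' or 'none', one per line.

1 3
-1 1
-1 1

tick 0:
  [0] halt on; wire := (-2, -1)
  [1] explore_frontier on (suppress); wire := (1, 3)
  [2] recharge off; pass (1, 3)
  output (1, 3)
tick 1:
  [0] halt off; wire := none
  [1] explore_frontier on (suppress); wire := (1, 3)
  [2] recharge on (suppress); wire := (-1, 1)
  output (-1, 1)
tick 2:
  [0] halt on; wire := (-2, -1)
  [1] explore_frontier off; pass (-2, -1)
  [2] recharge on (suppress); wire := (-1, 1)
  output (-1, 1)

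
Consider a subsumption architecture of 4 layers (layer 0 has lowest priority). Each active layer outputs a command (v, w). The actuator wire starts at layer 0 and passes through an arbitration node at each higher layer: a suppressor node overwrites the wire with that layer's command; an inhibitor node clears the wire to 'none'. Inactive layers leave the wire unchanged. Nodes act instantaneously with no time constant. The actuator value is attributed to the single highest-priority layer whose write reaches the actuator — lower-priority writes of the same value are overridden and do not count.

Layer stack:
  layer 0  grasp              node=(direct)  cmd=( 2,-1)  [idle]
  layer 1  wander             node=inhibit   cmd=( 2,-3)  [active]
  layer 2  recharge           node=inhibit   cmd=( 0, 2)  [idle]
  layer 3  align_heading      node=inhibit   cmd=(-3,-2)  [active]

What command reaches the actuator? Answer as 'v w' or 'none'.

L0 grasp: idle → wire = none
L1 wander: active, inhibitor → wire = none
L2 recharge: idle → wire stays none
L3 align_heading: active, inhibitor → wire = none
actuator = none

none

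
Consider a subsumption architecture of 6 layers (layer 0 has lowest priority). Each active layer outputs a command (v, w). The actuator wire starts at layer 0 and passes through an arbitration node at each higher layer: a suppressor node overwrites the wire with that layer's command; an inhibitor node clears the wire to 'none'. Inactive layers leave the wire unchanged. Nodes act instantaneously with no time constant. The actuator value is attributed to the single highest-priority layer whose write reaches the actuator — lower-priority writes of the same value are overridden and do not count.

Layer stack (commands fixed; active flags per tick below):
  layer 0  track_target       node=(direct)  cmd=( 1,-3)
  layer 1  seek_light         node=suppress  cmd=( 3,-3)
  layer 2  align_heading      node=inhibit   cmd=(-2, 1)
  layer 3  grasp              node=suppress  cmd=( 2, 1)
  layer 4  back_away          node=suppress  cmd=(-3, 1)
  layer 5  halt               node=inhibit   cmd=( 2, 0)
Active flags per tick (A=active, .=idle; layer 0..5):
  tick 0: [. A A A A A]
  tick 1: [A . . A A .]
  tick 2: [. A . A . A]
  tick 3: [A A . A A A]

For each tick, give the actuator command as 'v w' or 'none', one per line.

tick 0:
  [0] track_target off; wire := none
  [1] seek_light on (suppress); wire := (3, -3)
  [2] align_heading on (inhibit); wire := none
  [3] grasp on (suppress); wire := (2, 1)
  [4] back_away on (suppress); wire := (-3, 1)
  [5] halt on (inhibit); wire := none
  output none
tick 1:
  [0] track_target on; wire := (1, -3)
  [1] seek_light off; pass (1, -3)
  [2] align_heading off; pass (1, -3)
  [3] grasp on (suppress); wire := (2, 1)
  [4] back_away on (suppress); wire := (-3, 1)
  [5] halt off; pass (-3, 1)
  output (-3, 1)
tick 2:
  [0] track_target off; wire := none
  [1] seek_light on (suppress); wire := (3, -3)
  [2] align_heading off; pass (3, -3)
  [3] grasp on (suppress); wire := (2, 1)
  [4] back_away off; pass (2, 1)
  [5] halt on (inhibit); wire := none
  output none
tick 3:
  [0] track_target on; wire := (1, -3)
  [1] seek_light on (suppress); wire := (3, -3)
  [2] align_heading off; pass (3, -3)
  [3] grasp on (suppress); wire := (2, 1)
  [4] back_away on (suppress); wire := (-3, 1)
  [5] halt on (inhibit); wire := none
  output none

none
-3 1
none
none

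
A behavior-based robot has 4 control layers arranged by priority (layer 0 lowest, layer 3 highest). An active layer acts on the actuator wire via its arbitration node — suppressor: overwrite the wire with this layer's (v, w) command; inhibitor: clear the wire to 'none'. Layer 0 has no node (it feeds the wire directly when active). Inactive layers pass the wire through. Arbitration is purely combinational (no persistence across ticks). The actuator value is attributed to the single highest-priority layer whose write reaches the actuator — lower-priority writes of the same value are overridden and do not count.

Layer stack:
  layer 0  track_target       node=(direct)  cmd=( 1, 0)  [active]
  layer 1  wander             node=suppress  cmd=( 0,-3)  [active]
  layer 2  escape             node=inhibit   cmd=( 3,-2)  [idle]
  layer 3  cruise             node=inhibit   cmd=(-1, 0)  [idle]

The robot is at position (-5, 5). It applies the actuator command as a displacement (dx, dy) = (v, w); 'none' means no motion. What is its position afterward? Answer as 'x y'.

L0 track_target: active, feeds wire = (1, 0)
L1 wander: active, suppressor → wire = (0, -3)
L2 escape: idle → wire stays (0, -3)
L3 cruise: idle → wire stays (0, -3)
actuator = (0, -3)
position: (-5, 5) + (0, -3) = (-5, 2)

-5 2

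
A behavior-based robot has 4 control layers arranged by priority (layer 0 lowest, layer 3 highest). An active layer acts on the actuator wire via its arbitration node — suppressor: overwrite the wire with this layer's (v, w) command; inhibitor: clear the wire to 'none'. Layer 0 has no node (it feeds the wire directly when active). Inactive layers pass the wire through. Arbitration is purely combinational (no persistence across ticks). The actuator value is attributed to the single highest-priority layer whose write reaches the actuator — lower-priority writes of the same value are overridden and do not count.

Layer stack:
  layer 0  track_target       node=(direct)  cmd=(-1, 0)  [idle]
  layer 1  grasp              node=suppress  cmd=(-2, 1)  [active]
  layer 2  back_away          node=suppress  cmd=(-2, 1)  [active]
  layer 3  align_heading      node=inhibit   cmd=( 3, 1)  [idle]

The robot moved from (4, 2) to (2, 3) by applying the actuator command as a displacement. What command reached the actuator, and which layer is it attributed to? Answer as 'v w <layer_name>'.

displacement = (2, 3) − (4, 2) = (-2, 1)
L0 track_target: idle → wire = none
L1 grasp: active, suppressor → wire = (-2, 1)
L2 back_away: active, suppressor → wire = (-2, 1)
L3 align_heading: idle → wire stays (-2, 1)
actuator = (-2, 1) — from layer 2 (back_away)

-2 1 back_away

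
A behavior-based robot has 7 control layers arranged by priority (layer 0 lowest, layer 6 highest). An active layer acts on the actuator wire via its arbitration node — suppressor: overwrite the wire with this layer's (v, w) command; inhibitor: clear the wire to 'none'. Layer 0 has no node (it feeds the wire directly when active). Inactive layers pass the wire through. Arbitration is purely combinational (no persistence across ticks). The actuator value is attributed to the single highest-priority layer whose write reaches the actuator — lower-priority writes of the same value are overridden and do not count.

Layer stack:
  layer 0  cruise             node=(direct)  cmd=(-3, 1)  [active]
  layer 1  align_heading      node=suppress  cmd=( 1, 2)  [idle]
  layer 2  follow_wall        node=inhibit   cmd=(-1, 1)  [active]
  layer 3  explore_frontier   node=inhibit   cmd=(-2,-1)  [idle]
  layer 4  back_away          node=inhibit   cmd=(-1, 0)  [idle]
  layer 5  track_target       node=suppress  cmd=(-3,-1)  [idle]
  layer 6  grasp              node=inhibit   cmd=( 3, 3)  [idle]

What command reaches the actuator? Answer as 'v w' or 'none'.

layer 0 (cruise) active — direct: (-3, 1)
layer 1 (align_heading) idle — unchanged: (-3, 1)
layer 2 (follow_wall) active — inhibits: none
layer 3 (explore_frontier) idle — unchanged: none
layer 4 (back_away) idle — unchanged: none
layer 5 (track_target) idle — unchanged: none
layer 6 (grasp) idle — unchanged: none
→ actuator none

none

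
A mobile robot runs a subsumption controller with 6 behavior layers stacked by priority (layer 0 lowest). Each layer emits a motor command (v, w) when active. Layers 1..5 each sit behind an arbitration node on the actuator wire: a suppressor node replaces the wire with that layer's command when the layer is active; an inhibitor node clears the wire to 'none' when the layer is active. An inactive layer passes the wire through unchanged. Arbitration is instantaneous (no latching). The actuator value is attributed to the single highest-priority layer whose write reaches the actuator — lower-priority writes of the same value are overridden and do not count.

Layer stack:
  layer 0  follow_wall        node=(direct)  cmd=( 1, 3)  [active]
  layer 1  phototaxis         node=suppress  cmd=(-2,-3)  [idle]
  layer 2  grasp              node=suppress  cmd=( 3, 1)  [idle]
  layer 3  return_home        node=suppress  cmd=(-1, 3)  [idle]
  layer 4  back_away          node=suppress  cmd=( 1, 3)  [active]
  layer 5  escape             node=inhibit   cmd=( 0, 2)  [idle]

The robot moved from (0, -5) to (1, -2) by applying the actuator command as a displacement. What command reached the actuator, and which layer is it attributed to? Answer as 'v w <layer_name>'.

1 3 back_away

displacement = (1, -2) − (0, -5) = (1, 3)
L0 follow_wall: active, feeds wire = (1, 3)
L1 phototaxis: idle → wire stays (1, 3)
L2 grasp: idle → wire stays (1, 3)
L3 return_home: idle → wire stays (1, 3)
L4 back_away: active, suppressor → wire = (1, 3)
L5 escape: idle → wire stays (1, 3)
actuator = (1, 3) — from layer 4 (back_away)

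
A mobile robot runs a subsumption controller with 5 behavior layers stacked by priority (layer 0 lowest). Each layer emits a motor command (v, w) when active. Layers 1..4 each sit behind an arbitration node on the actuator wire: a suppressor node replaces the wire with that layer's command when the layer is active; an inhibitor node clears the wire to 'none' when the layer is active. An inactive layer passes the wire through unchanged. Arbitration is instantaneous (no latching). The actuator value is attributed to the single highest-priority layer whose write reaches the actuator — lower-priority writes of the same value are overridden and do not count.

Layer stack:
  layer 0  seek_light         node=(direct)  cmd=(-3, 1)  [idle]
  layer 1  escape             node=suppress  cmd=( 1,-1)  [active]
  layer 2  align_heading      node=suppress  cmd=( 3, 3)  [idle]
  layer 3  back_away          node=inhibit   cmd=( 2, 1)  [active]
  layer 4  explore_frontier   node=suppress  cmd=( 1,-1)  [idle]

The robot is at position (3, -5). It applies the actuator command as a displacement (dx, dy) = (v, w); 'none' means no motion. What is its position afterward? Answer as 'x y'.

[0] seek_light off; wire := none
[1] escape on (suppress); wire := (1, -1)
[2] align_heading off; pass (1, -1)
[3] back_away on (inhibit); wire := none
[4] explore_frontier off; pass none
output none
position: (3, -5) + none = (3, -5)

3 -5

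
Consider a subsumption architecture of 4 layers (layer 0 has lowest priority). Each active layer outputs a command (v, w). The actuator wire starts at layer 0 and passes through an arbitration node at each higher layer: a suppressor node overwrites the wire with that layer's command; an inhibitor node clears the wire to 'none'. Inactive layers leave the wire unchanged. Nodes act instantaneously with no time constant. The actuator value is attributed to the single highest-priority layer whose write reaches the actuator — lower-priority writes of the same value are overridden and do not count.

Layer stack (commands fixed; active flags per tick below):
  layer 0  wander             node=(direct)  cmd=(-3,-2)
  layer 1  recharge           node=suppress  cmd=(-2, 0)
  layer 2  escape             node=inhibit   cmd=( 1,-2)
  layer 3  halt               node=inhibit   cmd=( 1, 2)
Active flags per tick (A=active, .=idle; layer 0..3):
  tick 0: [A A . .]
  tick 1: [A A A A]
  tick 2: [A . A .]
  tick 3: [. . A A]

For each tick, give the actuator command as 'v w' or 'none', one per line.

tick 0:
  L0 wander: active, feeds wire = (-3, -2)
  L1 recharge: active, suppressor → wire = (-2, 0)
  L2 escape: idle → wire stays (-2, 0)
  L3 halt: idle → wire stays (-2, 0)
  actuator = (-2, 0)
tick 1:
  L0 wander: active, feeds wire = (-3, -2)
  L1 recharge: active, suppressor → wire = (-2, 0)
  L2 escape: active, inhibitor → wire = none
  L3 halt: active, inhibitor → wire = none
  actuator = none
tick 2:
  L0 wander: active, feeds wire = (-3, -2)
  L1 recharge: idle → wire stays (-3, -2)
  L2 escape: active, inhibitor → wire = none
  L3 halt: idle → wire stays none
  actuator = none
tick 3:
  L0 wander: idle → wire = none
  L1 recharge: idle → wire stays none
  L2 escape: active, inhibitor → wire = none
  L3 halt: active, inhibitor → wire = none
  actuator = none

-2 0
none
none
none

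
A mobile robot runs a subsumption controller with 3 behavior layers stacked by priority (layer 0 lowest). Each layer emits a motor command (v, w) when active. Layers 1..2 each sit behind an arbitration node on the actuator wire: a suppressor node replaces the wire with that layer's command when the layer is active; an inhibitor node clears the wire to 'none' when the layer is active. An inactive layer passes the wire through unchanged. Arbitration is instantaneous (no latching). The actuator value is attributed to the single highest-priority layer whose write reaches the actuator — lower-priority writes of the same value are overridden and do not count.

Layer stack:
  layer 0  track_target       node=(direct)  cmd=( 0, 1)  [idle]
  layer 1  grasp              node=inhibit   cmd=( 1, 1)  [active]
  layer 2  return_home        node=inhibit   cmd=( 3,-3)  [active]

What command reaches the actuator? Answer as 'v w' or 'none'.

none

L0 track_target: idle → wire = none
L1 grasp: active, inhibitor → wire = none
L2 return_home: active, inhibitor → wire = none
actuator = none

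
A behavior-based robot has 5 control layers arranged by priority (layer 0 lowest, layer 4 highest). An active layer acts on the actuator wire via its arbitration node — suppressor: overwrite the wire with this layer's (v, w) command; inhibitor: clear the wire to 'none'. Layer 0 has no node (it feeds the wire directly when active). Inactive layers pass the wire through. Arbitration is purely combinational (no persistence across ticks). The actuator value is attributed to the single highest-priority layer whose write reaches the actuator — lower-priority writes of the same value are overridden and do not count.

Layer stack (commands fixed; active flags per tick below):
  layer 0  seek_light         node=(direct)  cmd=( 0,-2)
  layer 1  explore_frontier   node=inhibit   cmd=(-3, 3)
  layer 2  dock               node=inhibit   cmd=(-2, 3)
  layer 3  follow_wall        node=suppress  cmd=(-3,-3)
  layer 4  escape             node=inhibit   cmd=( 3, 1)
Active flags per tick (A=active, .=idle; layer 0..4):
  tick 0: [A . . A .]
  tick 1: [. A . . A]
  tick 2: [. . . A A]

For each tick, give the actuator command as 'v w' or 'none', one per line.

-3 -3
none
none

tick 0:
  [0] seek_light on; wire := (0, -2)
  [1] explore_frontier off; pass (0, -2)
  [2] dock off; pass (0, -2)
  [3] follow_wall on (suppress); wire := (-3, -3)
  [4] escape off; pass (-3, -3)
  output (-3, -3)
tick 1:
  [0] seek_light off; wire := none
  [1] explore_frontier on (inhibit); wire := none
  [2] dock off; pass none
  [3] follow_wall off; pass none
  [4] escape on (inhibit); wire := none
  output none
tick 2:
  [0] seek_light off; wire := none
  [1] explore_frontier off; pass none
  [2] dock off; pass none
  [3] follow_wall on (suppress); wire := (-3, -3)
  [4] escape on (inhibit); wire := none
  output none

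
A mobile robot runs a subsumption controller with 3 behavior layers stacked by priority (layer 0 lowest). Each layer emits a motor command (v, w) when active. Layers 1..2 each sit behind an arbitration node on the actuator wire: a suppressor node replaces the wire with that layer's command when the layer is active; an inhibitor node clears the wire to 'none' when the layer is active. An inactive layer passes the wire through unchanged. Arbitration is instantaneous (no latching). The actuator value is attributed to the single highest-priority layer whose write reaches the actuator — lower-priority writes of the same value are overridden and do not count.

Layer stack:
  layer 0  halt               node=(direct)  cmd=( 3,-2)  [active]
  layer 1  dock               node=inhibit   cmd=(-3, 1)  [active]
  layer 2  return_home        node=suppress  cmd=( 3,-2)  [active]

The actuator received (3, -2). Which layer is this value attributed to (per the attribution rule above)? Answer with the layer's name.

return_home

L0 halt: active, feeds wire = (3, -2)
L1 dock: active, inhibitor → wire = none
L2 return_home: active, suppressor → wire = (3, -2)
actuator = (3, -2)
last writer: layer 2 = return_home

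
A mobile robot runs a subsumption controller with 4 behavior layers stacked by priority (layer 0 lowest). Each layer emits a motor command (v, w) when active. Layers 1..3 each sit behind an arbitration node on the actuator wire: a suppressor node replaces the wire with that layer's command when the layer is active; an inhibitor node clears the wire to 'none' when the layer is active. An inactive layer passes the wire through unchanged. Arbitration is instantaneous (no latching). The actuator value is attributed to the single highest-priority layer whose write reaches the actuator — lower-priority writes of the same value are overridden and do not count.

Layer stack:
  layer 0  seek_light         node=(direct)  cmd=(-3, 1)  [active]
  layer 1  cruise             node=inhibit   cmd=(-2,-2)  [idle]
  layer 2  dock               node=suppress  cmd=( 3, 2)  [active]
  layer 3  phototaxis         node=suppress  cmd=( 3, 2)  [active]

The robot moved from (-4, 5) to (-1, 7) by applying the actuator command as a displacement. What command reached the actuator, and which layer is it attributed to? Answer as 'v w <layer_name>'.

3 2 phototaxis

displacement = (-1, 7) − (-4, 5) = (3, 2)
layer 0 (seek_light) active — direct: (-3, 1)
layer 1 (cruise) idle — unchanged: (-3, 1)
layer 2 (dock) active — suppresses: (3, 2)
layer 3 (phototaxis) active — suppresses: (3, 2)
→ actuator (3, 2) — from layer 3 (phototaxis)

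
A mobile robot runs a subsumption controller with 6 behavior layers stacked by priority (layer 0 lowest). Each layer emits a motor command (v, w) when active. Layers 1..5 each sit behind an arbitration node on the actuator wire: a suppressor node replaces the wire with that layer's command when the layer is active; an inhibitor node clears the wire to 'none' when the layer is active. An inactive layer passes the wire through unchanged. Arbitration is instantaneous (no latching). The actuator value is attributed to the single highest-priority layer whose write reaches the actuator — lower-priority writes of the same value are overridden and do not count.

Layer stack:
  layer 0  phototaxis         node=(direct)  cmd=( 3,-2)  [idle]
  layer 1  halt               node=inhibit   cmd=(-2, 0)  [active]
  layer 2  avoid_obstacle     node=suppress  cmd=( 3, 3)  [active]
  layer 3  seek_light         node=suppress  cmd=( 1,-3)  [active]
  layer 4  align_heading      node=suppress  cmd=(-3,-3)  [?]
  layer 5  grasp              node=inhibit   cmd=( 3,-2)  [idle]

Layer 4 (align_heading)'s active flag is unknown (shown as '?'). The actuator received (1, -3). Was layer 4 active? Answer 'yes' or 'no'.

If layer 4 is active=yes:
  actuator would be (-3, -3)
If layer 4 is active=no:
  actuator would be (1, -3)
Observed (1, -3), so layer 4 was idle.

no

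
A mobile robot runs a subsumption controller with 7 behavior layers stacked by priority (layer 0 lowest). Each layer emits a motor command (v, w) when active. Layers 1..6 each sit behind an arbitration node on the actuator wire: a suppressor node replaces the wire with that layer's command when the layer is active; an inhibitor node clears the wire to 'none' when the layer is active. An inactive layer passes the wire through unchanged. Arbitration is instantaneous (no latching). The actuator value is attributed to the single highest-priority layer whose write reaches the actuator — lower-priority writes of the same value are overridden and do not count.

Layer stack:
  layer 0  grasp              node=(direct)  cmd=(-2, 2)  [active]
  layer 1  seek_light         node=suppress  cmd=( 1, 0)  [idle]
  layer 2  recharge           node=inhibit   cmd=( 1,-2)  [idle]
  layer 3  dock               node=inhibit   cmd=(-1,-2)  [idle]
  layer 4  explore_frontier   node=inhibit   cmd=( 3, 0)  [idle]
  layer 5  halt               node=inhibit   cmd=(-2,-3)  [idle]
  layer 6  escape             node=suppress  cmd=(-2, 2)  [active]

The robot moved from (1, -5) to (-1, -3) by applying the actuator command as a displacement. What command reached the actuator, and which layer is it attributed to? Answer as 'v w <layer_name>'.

displacement = (-1, -3) − (1, -5) = (-2, 2)
L0 grasp: active, feeds wire = (-2, 2)
L1 seek_light: idle → wire stays (-2, 2)
L2 recharge: idle → wire stays (-2, 2)
L3 dock: idle → wire stays (-2, 2)
L4 explore_frontier: idle → wire stays (-2, 2)
L5 halt: idle → wire stays (-2, 2)
L6 escape: active, suppressor → wire = (-2, 2)
actuator = (-2, 2) — from layer 6 (escape)

-2 2 escape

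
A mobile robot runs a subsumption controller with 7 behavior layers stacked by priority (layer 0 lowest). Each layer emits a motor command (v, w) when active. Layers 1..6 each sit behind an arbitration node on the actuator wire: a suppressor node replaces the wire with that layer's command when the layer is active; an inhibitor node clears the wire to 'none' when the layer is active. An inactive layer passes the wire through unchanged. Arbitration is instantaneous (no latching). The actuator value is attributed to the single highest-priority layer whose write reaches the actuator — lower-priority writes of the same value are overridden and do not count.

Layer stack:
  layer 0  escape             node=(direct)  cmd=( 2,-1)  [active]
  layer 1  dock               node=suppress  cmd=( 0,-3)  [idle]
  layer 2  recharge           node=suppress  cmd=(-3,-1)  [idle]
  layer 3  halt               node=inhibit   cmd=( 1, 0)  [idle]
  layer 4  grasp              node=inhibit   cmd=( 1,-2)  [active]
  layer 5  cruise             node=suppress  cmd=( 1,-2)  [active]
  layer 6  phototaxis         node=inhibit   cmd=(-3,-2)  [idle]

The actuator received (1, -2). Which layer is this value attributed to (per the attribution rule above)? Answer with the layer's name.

layer 0 (escape) active — direct: (2, -1)
layer 1 (dock) idle — unchanged: (2, -1)
layer 2 (recharge) idle — unchanged: (2, -1)
layer 3 (halt) idle — unchanged: (2, -1)
layer 4 (grasp) active — inhibits: none
layer 5 (cruise) active — suppresses: (1, -2)
layer 6 (phototaxis) idle — unchanged: (1, -2)
→ actuator (1, -2)
last writer: layer 5 = cruise

cruise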